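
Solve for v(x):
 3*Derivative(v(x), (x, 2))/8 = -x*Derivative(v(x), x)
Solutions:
 v(x) = C1 + C2*erf(2*sqrt(3)*x/3)


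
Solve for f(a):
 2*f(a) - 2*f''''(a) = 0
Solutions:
 f(a) = C1*exp(-a) + C2*exp(a) + C3*sin(a) + C4*cos(a)


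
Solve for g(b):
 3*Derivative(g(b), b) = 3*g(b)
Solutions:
 g(b) = C1*exp(b)


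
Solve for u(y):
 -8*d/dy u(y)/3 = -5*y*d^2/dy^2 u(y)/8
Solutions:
 u(y) = C1 + C2*y^(79/15)


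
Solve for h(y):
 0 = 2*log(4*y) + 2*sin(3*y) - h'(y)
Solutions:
 h(y) = C1 + 2*y*log(y) - 2*y + 4*y*log(2) - 2*cos(3*y)/3


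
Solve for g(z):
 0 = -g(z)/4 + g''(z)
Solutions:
 g(z) = C1*exp(-z/2) + C2*exp(z/2)


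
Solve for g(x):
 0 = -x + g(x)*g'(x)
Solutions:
 g(x) = -sqrt(C1 + x^2)
 g(x) = sqrt(C1 + x^2)


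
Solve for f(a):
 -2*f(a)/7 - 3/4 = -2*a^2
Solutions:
 f(a) = 7*a^2 - 21/8


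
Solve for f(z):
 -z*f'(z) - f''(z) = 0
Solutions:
 f(z) = C1 + C2*erf(sqrt(2)*z/2)


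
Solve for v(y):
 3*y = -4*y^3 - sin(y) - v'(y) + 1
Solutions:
 v(y) = C1 - y^4 - 3*y^2/2 + y + cos(y)


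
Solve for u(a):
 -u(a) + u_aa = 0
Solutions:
 u(a) = C1*exp(-a) + C2*exp(a)


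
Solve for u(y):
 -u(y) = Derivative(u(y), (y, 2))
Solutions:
 u(y) = C1*sin(y) + C2*cos(y)


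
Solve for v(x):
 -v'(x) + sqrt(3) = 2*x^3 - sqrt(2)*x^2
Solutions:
 v(x) = C1 - x^4/2 + sqrt(2)*x^3/3 + sqrt(3)*x


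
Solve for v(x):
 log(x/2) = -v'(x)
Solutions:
 v(x) = C1 - x*log(x) + x*log(2) + x


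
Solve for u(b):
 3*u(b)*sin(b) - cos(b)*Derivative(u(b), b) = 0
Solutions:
 u(b) = C1/cos(b)^3


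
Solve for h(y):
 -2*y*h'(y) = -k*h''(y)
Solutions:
 h(y) = C1 + C2*erf(y*sqrt(-1/k))/sqrt(-1/k)


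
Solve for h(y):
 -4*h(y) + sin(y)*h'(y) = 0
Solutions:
 h(y) = C1*(cos(y)^2 - 2*cos(y) + 1)/(cos(y)^2 + 2*cos(y) + 1)


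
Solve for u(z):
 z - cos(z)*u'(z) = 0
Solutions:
 u(z) = C1 + Integral(z/cos(z), z)


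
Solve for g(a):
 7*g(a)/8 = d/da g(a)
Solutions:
 g(a) = C1*exp(7*a/8)


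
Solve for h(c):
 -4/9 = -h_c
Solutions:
 h(c) = C1 + 4*c/9


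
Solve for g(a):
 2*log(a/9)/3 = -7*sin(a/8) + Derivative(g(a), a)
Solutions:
 g(a) = C1 + 2*a*log(a)/3 - 4*a*log(3)/3 - 2*a/3 - 56*cos(a/8)


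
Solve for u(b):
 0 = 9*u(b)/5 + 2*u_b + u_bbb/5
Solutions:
 u(b) = C1*exp(6^(1/3)*b*(-20*3^(1/3)/(81 + sqrt(18561))^(1/3) + 2^(1/3)*(81 + sqrt(18561))^(1/3))/12)*sin(2^(1/3)*3^(1/6)*b*(5/(81 + sqrt(18561))^(1/3) + 2^(1/3)*3^(2/3)*(81 + sqrt(18561))^(1/3)/12)) + C2*exp(6^(1/3)*b*(-20*3^(1/3)/(81 + sqrt(18561))^(1/3) + 2^(1/3)*(81 + sqrt(18561))^(1/3))/12)*cos(2^(1/3)*3^(1/6)*b*(5/(81 + sqrt(18561))^(1/3) + 2^(1/3)*3^(2/3)*(81 + sqrt(18561))^(1/3)/12)) + C3*exp(-6^(1/3)*b*(-20*3^(1/3)/(81 + sqrt(18561))^(1/3) + 2^(1/3)*(81 + sqrt(18561))^(1/3))/6)


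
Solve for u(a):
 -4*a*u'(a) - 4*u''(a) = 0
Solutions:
 u(a) = C1 + C2*erf(sqrt(2)*a/2)


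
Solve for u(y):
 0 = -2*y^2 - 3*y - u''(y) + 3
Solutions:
 u(y) = C1 + C2*y - y^4/6 - y^3/2 + 3*y^2/2


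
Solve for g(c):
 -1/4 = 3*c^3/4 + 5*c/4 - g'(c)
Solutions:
 g(c) = C1 + 3*c^4/16 + 5*c^2/8 + c/4


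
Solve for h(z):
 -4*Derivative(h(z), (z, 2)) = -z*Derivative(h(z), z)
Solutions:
 h(z) = C1 + C2*erfi(sqrt(2)*z/4)


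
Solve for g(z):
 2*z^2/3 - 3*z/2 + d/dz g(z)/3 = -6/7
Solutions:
 g(z) = C1 - 2*z^3/3 + 9*z^2/4 - 18*z/7


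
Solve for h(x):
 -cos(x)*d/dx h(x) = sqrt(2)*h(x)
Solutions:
 h(x) = C1*(sin(x) - 1)^(sqrt(2)/2)/(sin(x) + 1)^(sqrt(2)/2)


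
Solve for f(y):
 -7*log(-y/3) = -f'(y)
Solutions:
 f(y) = C1 + 7*y*log(-y) + 7*y*(-log(3) - 1)


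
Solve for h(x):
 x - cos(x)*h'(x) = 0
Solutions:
 h(x) = C1 + Integral(x/cos(x), x)


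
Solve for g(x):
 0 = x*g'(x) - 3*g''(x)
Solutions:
 g(x) = C1 + C2*erfi(sqrt(6)*x/6)


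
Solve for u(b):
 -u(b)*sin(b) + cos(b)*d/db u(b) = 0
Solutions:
 u(b) = C1/cos(b)


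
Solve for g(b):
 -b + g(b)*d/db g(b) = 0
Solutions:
 g(b) = -sqrt(C1 + b^2)
 g(b) = sqrt(C1 + b^2)


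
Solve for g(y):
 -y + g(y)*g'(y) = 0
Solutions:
 g(y) = -sqrt(C1 + y^2)
 g(y) = sqrt(C1 + y^2)


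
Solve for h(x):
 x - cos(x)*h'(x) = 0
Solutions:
 h(x) = C1 + Integral(x/cos(x), x)


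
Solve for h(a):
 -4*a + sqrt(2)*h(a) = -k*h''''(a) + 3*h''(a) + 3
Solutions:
 h(a) = C1*exp(-sqrt(2)*a*sqrt((3 - sqrt(-4*sqrt(2)*k + 9))/k)/2) + C2*exp(sqrt(2)*a*sqrt((3 - sqrt(-4*sqrt(2)*k + 9))/k)/2) + C3*exp(-sqrt(2)*a*sqrt((sqrt(-4*sqrt(2)*k + 9) + 3)/k)/2) + C4*exp(sqrt(2)*a*sqrt((sqrt(-4*sqrt(2)*k + 9) + 3)/k)/2) + 2*sqrt(2)*a + 3*sqrt(2)/2


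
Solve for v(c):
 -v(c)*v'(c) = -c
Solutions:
 v(c) = -sqrt(C1 + c^2)
 v(c) = sqrt(C1 + c^2)


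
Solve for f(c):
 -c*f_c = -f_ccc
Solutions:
 f(c) = C1 + Integral(C2*airyai(c) + C3*airybi(c), c)


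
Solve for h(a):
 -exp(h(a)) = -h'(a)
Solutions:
 h(a) = log(-1/(C1 + a))


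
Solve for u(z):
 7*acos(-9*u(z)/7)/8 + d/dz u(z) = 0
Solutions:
 Integral(1/acos(-9*_y/7), (_y, u(z))) = C1 - 7*z/8


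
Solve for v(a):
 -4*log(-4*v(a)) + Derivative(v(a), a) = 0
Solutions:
 -Integral(1/(log(-_y) + 2*log(2)), (_y, v(a)))/4 = C1 - a


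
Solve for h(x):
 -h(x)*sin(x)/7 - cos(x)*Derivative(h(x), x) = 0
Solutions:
 h(x) = C1*cos(x)^(1/7)


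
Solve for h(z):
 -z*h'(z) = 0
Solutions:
 h(z) = C1


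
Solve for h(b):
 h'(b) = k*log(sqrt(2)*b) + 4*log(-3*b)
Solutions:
 h(b) = C1 + b*(k + 4)*log(b) + b*(-k + k*log(2)/2 - 4 + 4*log(3) + 4*I*pi)


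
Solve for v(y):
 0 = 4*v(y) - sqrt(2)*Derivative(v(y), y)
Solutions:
 v(y) = C1*exp(2*sqrt(2)*y)


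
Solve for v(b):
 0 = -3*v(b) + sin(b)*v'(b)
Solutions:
 v(b) = C1*(cos(b) - 1)^(3/2)/(cos(b) + 1)^(3/2)


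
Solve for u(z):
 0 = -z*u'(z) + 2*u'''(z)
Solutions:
 u(z) = C1 + Integral(C2*airyai(2^(2/3)*z/2) + C3*airybi(2^(2/3)*z/2), z)


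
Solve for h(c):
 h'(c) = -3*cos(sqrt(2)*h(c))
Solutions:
 h(c) = sqrt(2)*(pi - asin((exp(2*sqrt(2)*C1) + exp(6*sqrt(2)*c))/(exp(2*sqrt(2)*C1) - exp(6*sqrt(2)*c))))/2
 h(c) = sqrt(2)*asin((exp(2*sqrt(2)*C1) + exp(6*sqrt(2)*c))/(exp(2*sqrt(2)*C1) - exp(6*sqrt(2)*c)))/2


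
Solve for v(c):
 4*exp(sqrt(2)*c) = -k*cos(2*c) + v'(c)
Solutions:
 v(c) = C1 + k*sin(2*c)/2 + 2*sqrt(2)*exp(sqrt(2)*c)


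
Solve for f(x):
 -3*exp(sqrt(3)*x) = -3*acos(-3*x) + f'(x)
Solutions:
 f(x) = C1 + 3*x*acos(-3*x) + sqrt(1 - 9*x^2) - sqrt(3)*exp(sqrt(3)*x)


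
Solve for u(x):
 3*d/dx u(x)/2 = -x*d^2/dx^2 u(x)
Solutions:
 u(x) = C1 + C2/sqrt(x)


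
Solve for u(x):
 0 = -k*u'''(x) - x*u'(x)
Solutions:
 u(x) = C1 + Integral(C2*airyai(x*(-1/k)^(1/3)) + C3*airybi(x*(-1/k)^(1/3)), x)


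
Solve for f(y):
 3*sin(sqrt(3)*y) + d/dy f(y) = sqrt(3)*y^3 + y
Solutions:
 f(y) = C1 + sqrt(3)*y^4/4 + y^2/2 + sqrt(3)*cos(sqrt(3)*y)


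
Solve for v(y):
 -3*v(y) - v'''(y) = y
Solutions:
 v(y) = C3*exp(-3^(1/3)*y) - y/3 + (C1*sin(3^(5/6)*y/2) + C2*cos(3^(5/6)*y/2))*exp(3^(1/3)*y/2)


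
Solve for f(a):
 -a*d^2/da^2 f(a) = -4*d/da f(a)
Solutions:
 f(a) = C1 + C2*a^5


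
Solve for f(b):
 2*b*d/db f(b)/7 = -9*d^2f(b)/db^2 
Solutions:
 f(b) = C1 + C2*erf(sqrt(7)*b/21)


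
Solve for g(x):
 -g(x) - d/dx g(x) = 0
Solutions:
 g(x) = C1*exp(-x)


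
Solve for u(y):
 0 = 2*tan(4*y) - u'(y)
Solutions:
 u(y) = C1 - log(cos(4*y))/2


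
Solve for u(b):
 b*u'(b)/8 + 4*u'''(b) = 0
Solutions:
 u(b) = C1 + Integral(C2*airyai(-2^(1/3)*b/4) + C3*airybi(-2^(1/3)*b/4), b)


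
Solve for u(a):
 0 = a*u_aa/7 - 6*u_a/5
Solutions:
 u(a) = C1 + C2*a^(47/5)


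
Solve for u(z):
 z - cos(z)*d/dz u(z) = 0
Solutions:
 u(z) = C1 + Integral(z/cos(z), z)


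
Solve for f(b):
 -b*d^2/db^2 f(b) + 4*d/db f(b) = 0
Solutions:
 f(b) = C1 + C2*b^5


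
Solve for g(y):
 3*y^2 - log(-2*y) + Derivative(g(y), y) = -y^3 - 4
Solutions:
 g(y) = C1 - y^4/4 - y^3 + y*log(-y) + y*(-5 + log(2))


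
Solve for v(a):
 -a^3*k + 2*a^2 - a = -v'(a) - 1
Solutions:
 v(a) = C1 + a^4*k/4 - 2*a^3/3 + a^2/2 - a


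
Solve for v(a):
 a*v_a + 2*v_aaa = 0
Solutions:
 v(a) = C1 + Integral(C2*airyai(-2^(2/3)*a/2) + C3*airybi(-2^(2/3)*a/2), a)


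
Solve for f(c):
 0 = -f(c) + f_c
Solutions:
 f(c) = C1*exp(c)


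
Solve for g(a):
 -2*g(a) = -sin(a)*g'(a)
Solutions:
 g(a) = C1*(cos(a) - 1)/(cos(a) + 1)


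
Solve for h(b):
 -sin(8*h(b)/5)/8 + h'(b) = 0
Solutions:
 -b/8 + 5*log(cos(8*h(b)/5) - 1)/16 - 5*log(cos(8*h(b)/5) + 1)/16 = C1


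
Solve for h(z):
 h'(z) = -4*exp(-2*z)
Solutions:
 h(z) = C1 + 2*exp(-2*z)


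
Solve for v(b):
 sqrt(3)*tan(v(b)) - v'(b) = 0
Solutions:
 v(b) = pi - asin(C1*exp(sqrt(3)*b))
 v(b) = asin(C1*exp(sqrt(3)*b))


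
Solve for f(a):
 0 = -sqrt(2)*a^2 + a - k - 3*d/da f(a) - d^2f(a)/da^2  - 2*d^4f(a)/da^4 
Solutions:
 f(a) = C1 + C4*exp(-a) - sqrt(2)*a^3/9 + sqrt(2)*a^2/9 + a^2/6 - a*k/3 - a/9 - 2*sqrt(2)*a/27 + (C2*sin(sqrt(5)*a/2) + C3*cos(sqrt(5)*a/2))*exp(a/2)


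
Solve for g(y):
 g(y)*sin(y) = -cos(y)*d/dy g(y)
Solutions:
 g(y) = C1*cos(y)


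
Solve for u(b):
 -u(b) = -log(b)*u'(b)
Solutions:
 u(b) = C1*exp(li(b))


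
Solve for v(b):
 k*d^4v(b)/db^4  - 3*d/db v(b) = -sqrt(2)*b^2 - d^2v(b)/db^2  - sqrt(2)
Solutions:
 v(b) = C1 + C2*exp(2^(1/3)*b*(6^(1/3)*(sqrt(3)*sqrt((243 + 4/k)/k^2) - 27/k)^(1/3)/12 - 2^(1/3)*3^(5/6)*I*(sqrt(3)*sqrt((243 + 4/k)/k^2) - 27/k)^(1/3)/12 + 2/(k*(-3^(1/3) + 3^(5/6)*I)*(sqrt(3)*sqrt((243 + 4/k)/k^2) - 27/k)^(1/3)))) + C3*exp(2^(1/3)*b*(6^(1/3)*(sqrt(3)*sqrt((243 + 4/k)/k^2) - 27/k)^(1/3)/12 + 2^(1/3)*3^(5/6)*I*(sqrt(3)*sqrt((243 + 4/k)/k^2) - 27/k)^(1/3)/12 - 2/(k*(3^(1/3) + 3^(5/6)*I)*(sqrt(3)*sqrt((243 + 4/k)/k^2) - 27/k)^(1/3)))) + C4*exp(6^(1/3)*b*(-2^(1/3)*(sqrt(3)*sqrt((243 + 4/k)/k^2) - 27/k)^(1/3) + 2*3^(1/3)/(k*(sqrt(3)*sqrt((243 + 4/k)/k^2) - 27/k)^(1/3)))/6) + sqrt(2)*b^3/9 + sqrt(2)*b^2/9 + 11*sqrt(2)*b/27


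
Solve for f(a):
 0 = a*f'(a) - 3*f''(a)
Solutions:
 f(a) = C1 + C2*erfi(sqrt(6)*a/6)


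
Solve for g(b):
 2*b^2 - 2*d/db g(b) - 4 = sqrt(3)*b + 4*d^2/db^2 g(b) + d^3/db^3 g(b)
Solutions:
 g(b) = C1 + C2*exp(b*(-2 + sqrt(2))) + C3*exp(-b*(sqrt(2) + 2)) + b^3/3 - 2*b^2 - sqrt(3)*b^2/4 + sqrt(3)*b + 5*b


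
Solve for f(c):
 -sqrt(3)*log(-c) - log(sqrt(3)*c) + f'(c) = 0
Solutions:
 f(c) = C1 + c*(1 + sqrt(3))*log(c) + c*(-sqrt(3) - 1 + log(3)/2 + sqrt(3)*I*pi)


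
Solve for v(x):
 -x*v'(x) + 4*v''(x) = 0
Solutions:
 v(x) = C1 + C2*erfi(sqrt(2)*x/4)


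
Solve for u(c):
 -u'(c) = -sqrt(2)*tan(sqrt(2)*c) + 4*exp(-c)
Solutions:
 u(c) = C1 + log(tan(sqrt(2)*c)^2 + 1)/2 + 4*exp(-c)


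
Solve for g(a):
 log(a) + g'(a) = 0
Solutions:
 g(a) = C1 - a*log(a) + a


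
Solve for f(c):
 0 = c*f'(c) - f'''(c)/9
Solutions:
 f(c) = C1 + Integral(C2*airyai(3^(2/3)*c) + C3*airybi(3^(2/3)*c), c)


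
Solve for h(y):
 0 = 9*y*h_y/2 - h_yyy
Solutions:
 h(y) = C1 + Integral(C2*airyai(6^(2/3)*y/2) + C3*airybi(6^(2/3)*y/2), y)


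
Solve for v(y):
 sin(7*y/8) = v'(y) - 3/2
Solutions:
 v(y) = C1 + 3*y/2 - 8*cos(7*y/8)/7


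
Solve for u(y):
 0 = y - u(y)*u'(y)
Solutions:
 u(y) = -sqrt(C1 + y^2)
 u(y) = sqrt(C1 + y^2)


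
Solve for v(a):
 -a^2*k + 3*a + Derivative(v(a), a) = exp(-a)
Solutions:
 v(a) = C1 + a^3*k/3 - 3*a^2/2 - exp(-a)


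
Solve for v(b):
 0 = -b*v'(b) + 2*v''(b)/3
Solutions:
 v(b) = C1 + C2*erfi(sqrt(3)*b/2)


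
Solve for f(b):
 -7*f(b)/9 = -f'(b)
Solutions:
 f(b) = C1*exp(7*b/9)


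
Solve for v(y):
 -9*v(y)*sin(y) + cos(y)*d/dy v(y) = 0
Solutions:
 v(y) = C1/cos(y)^9


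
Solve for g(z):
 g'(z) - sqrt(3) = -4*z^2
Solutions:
 g(z) = C1 - 4*z^3/3 + sqrt(3)*z


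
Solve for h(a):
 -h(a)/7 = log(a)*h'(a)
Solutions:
 h(a) = C1*exp(-li(a)/7)


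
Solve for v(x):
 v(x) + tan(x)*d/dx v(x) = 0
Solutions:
 v(x) = C1/sin(x)


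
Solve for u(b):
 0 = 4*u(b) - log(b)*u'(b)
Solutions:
 u(b) = C1*exp(4*li(b))


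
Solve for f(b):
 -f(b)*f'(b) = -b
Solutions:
 f(b) = -sqrt(C1 + b^2)
 f(b) = sqrt(C1 + b^2)


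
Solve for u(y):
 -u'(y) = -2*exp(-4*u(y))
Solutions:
 u(y) = log(-I*(C1 + 8*y)^(1/4))
 u(y) = log(I*(C1 + 8*y)^(1/4))
 u(y) = log(-(C1 + 8*y)^(1/4))
 u(y) = log(C1 + 8*y)/4


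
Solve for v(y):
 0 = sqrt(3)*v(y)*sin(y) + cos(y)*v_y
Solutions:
 v(y) = C1*cos(y)^(sqrt(3))


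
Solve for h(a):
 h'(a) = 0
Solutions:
 h(a) = C1


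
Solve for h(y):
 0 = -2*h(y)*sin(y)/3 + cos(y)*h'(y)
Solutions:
 h(y) = C1/cos(y)^(2/3)


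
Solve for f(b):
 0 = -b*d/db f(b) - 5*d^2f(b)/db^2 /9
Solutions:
 f(b) = C1 + C2*erf(3*sqrt(10)*b/10)


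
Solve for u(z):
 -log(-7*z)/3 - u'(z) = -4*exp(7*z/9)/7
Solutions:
 u(z) = C1 - z*log(-z)/3 + z*(1 - log(7))/3 + 36*exp(7*z/9)/49


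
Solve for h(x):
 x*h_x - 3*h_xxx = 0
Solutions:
 h(x) = C1 + Integral(C2*airyai(3^(2/3)*x/3) + C3*airybi(3^(2/3)*x/3), x)


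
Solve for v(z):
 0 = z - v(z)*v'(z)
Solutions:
 v(z) = -sqrt(C1 + z^2)
 v(z) = sqrt(C1 + z^2)


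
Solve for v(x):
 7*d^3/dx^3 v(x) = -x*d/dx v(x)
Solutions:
 v(x) = C1 + Integral(C2*airyai(-7^(2/3)*x/7) + C3*airybi(-7^(2/3)*x/7), x)


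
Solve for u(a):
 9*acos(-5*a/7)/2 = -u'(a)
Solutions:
 u(a) = C1 - 9*a*acos(-5*a/7)/2 - 9*sqrt(49 - 25*a^2)/10


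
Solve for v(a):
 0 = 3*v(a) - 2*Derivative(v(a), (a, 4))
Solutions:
 v(a) = C1*exp(-2^(3/4)*3^(1/4)*a/2) + C2*exp(2^(3/4)*3^(1/4)*a/2) + C3*sin(2^(3/4)*3^(1/4)*a/2) + C4*cos(2^(3/4)*3^(1/4)*a/2)


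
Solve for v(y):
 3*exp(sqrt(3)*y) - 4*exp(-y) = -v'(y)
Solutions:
 v(y) = C1 - sqrt(3)*exp(sqrt(3)*y) - 4*exp(-y)


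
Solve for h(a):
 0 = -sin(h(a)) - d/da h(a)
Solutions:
 h(a) = -acos((-C1 - exp(2*a))/(C1 - exp(2*a))) + 2*pi
 h(a) = acos((-C1 - exp(2*a))/(C1 - exp(2*a)))


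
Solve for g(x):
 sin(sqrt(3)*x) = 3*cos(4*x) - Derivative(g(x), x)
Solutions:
 g(x) = C1 + 3*sin(4*x)/4 + sqrt(3)*cos(sqrt(3)*x)/3


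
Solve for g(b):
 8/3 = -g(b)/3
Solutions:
 g(b) = -8


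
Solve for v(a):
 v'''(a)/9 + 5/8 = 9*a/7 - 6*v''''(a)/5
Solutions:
 v(a) = C1 + C2*a + C3*a^2 + C4*exp(-5*a/54) + 27*a^4/56 - 12189*a^3/560


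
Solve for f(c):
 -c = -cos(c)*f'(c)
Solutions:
 f(c) = C1 + Integral(c/cos(c), c)


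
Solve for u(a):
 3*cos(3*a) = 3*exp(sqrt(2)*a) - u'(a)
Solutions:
 u(a) = C1 + 3*sqrt(2)*exp(sqrt(2)*a)/2 - sin(3*a)


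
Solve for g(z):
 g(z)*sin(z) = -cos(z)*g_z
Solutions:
 g(z) = C1*cos(z)


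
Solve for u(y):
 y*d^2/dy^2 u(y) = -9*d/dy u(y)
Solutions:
 u(y) = C1 + C2/y^8


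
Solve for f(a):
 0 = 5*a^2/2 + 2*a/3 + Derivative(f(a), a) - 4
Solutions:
 f(a) = C1 - 5*a^3/6 - a^2/3 + 4*a


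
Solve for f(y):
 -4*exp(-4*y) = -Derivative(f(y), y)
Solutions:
 f(y) = C1 - exp(-4*y)


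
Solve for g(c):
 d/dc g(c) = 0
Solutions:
 g(c) = C1


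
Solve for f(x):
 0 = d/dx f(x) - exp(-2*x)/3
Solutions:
 f(x) = C1 - exp(-2*x)/6


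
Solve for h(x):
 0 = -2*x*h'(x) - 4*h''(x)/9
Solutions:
 h(x) = C1 + C2*erf(3*x/2)


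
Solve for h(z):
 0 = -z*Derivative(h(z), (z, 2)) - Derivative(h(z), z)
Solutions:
 h(z) = C1 + C2*log(z)


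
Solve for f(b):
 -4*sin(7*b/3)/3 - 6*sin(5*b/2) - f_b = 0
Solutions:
 f(b) = C1 + 4*cos(7*b/3)/7 + 12*cos(5*b/2)/5


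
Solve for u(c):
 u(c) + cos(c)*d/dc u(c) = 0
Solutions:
 u(c) = C1*sqrt(sin(c) - 1)/sqrt(sin(c) + 1)


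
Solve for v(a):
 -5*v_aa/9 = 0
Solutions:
 v(a) = C1 + C2*a


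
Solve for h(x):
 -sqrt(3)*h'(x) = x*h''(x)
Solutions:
 h(x) = C1 + C2*x^(1 - sqrt(3))


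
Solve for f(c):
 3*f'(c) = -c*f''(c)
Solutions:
 f(c) = C1 + C2/c^2


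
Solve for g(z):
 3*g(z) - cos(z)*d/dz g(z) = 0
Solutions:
 g(z) = C1*(sin(z) + 1)^(3/2)/(sin(z) - 1)^(3/2)


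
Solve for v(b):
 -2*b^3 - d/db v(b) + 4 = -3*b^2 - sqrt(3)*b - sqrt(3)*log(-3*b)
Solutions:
 v(b) = C1 - b^4/2 + b^3 + sqrt(3)*b^2/2 + sqrt(3)*b*log(-b) + b*(-sqrt(3) + sqrt(3)*log(3) + 4)


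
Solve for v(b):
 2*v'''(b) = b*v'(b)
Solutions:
 v(b) = C1 + Integral(C2*airyai(2^(2/3)*b/2) + C3*airybi(2^(2/3)*b/2), b)


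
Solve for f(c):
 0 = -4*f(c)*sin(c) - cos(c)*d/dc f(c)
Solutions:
 f(c) = C1*cos(c)^4


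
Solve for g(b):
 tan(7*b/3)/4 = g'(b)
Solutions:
 g(b) = C1 - 3*log(cos(7*b/3))/28


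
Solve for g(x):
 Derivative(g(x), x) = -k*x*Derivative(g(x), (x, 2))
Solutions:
 g(x) = C1 + x^(((re(k) - 1)*re(k) + im(k)^2)/(re(k)^2 + im(k)^2))*(C2*sin(log(x)*Abs(im(k))/(re(k)^2 + im(k)^2)) + C3*cos(log(x)*im(k)/(re(k)^2 + im(k)^2)))


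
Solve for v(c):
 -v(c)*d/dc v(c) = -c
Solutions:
 v(c) = -sqrt(C1 + c^2)
 v(c) = sqrt(C1 + c^2)


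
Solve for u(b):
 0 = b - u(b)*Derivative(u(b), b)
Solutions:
 u(b) = -sqrt(C1 + b^2)
 u(b) = sqrt(C1 + b^2)


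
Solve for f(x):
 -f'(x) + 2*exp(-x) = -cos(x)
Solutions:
 f(x) = C1 + sin(x) - 2*exp(-x)


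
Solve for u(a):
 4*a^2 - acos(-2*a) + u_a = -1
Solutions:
 u(a) = C1 - 4*a^3/3 + a*acos(-2*a) - a + sqrt(1 - 4*a^2)/2


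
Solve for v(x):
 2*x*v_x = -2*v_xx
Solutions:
 v(x) = C1 + C2*erf(sqrt(2)*x/2)


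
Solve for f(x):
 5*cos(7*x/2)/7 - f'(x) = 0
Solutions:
 f(x) = C1 + 10*sin(7*x/2)/49


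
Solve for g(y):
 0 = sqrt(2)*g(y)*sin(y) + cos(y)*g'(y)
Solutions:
 g(y) = C1*cos(y)^(sqrt(2))


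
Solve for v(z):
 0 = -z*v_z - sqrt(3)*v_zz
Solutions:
 v(z) = C1 + C2*erf(sqrt(2)*3^(3/4)*z/6)


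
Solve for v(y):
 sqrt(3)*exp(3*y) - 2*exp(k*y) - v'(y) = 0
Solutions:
 v(y) = C1 + sqrt(3)*exp(3*y)/3 - 2*exp(k*y)/k


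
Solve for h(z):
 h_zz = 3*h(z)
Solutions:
 h(z) = C1*exp(-sqrt(3)*z) + C2*exp(sqrt(3)*z)


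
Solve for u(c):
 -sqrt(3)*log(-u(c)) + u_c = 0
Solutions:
 -li(-u(c)) = C1 + sqrt(3)*c


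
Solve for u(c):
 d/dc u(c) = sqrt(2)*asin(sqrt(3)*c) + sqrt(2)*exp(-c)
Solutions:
 u(c) = C1 + sqrt(2)*c*asin(sqrt(3)*c) + sqrt(6)*sqrt(1 - 3*c^2)/3 - sqrt(2)*exp(-c)


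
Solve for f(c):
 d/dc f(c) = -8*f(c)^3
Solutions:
 f(c) = -sqrt(2)*sqrt(-1/(C1 - 8*c))/2
 f(c) = sqrt(2)*sqrt(-1/(C1 - 8*c))/2


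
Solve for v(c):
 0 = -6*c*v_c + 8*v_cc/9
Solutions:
 v(c) = C1 + C2*erfi(3*sqrt(6)*c/4)


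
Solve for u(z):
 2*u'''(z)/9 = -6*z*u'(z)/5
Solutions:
 u(z) = C1 + Integral(C2*airyai(-3*5^(2/3)*z/5) + C3*airybi(-3*5^(2/3)*z/5), z)


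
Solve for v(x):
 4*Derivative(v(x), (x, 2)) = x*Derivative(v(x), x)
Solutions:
 v(x) = C1 + C2*erfi(sqrt(2)*x/4)


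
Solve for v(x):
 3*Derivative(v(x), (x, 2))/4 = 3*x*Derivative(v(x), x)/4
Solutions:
 v(x) = C1 + C2*erfi(sqrt(2)*x/2)


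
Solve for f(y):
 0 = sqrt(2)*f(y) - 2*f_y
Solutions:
 f(y) = C1*exp(sqrt(2)*y/2)


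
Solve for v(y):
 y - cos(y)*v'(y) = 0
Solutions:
 v(y) = C1 + Integral(y/cos(y), y)


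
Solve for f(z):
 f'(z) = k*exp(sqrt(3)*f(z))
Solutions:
 f(z) = sqrt(3)*(2*log(-1/(C1 + k*z)) - log(3))/6


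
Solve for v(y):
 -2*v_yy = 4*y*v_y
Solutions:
 v(y) = C1 + C2*erf(y)


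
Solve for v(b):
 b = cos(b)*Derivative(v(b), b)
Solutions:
 v(b) = C1 + Integral(b/cos(b), b)


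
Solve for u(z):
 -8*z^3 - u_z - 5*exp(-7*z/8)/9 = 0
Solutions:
 u(z) = C1 - 2*z^4 + 40*exp(-7*z/8)/63


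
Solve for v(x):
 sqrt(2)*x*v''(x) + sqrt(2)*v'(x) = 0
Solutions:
 v(x) = C1 + C2*log(x)


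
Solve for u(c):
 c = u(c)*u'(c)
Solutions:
 u(c) = -sqrt(C1 + c^2)
 u(c) = sqrt(C1 + c^2)


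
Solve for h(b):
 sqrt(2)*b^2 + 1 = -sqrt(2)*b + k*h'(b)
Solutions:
 h(b) = C1 + sqrt(2)*b^3/(3*k) + sqrt(2)*b^2/(2*k) + b/k


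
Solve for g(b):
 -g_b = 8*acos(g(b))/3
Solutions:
 Integral(1/acos(_y), (_y, g(b))) = C1 - 8*b/3


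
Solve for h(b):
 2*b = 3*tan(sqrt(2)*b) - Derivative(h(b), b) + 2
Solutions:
 h(b) = C1 - b^2 + 2*b - 3*sqrt(2)*log(cos(sqrt(2)*b))/2


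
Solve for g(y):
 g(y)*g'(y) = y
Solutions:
 g(y) = -sqrt(C1 + y^2)
 g(y) = sqrt(C1 + y^2)


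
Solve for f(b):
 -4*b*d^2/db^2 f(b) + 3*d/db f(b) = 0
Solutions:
 f(b) = C1 + C2*b^(7/4)


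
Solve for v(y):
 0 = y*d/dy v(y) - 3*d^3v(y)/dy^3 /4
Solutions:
 v(y) = C1 + Integral(C2*airyai(6^(2/3)*y/3) + C3*airybi(6^(2/3)*y/3), y)


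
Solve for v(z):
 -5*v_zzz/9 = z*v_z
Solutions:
 v(z) = C1 + Integral(C2*airyai(-15^(2/3)*z/5) + C3*airybi(-15^(2/3)*z/5), z)


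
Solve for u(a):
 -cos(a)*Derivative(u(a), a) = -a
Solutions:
 u(a) = C1 + Integral(a/cos(a), a)


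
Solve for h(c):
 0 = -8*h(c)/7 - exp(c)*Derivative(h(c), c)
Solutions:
 h(c) = C1*exp(8*exp(-c)/7)


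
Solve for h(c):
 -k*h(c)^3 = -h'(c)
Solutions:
 h(c) = -sqrt(2)*sqrt(-1/(C1 + c*k))/2
 h(c) = sqrt(2)*sqrt(-1/(C1 + c*k))/2


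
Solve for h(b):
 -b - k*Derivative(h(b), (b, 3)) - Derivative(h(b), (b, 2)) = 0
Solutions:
 h(b) = C1 + C2*b + C3*exp(-b/k) - b^3/6 + b^2*k/2


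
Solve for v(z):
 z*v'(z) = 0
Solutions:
 v(z) = C1


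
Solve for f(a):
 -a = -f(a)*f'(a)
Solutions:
 f(a) = -sqrt(C1 + a^2)
 f(a) = sqrt(C1 + a^2)


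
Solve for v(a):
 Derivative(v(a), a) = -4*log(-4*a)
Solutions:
 v(a) = C1 - 4*a*log(-a) + 4*a*(1 - 2*log(2))


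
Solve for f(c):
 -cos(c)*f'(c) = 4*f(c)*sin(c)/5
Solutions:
 f(c) = C1*cos(c)^(4/5)


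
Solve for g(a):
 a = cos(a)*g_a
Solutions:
 g(a) = C1 + Integral(a/cos(a), a)


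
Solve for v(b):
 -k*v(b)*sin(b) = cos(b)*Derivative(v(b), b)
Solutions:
 v(b) = C1*exp(k*log(cos(b)))


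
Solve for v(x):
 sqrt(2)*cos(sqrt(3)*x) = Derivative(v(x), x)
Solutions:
 v(x) = C1 + sqrt(6)*sin(sqrt(3)*x)/3


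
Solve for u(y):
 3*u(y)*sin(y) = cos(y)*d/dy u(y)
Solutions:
 u(y) = C1/cos(y)^3


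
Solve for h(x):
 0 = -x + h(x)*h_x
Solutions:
 h(x) = -sqrt(C1 + x^2)
 h(x) = sqrt(C1 + x^2)


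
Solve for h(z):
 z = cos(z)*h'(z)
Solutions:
 h(z) = C1 + Integral(z/cos(z), z)


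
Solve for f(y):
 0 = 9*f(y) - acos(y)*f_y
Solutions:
 f(y) = C1*exp(9*Integral(1/acos(y), y))


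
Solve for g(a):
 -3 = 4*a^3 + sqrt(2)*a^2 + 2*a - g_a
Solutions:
 g(a) = C1 + a^4 + sqrt(2)*a^3/3 + a^2 + 3*a


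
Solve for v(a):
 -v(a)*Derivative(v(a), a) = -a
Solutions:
 v(a) = -sqrt(C1 + a^2)
 v(a) = sqrt(C1 + a^2)


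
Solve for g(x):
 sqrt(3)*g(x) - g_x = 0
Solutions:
 g(x) = C1*exp(sqrt(3)*x)


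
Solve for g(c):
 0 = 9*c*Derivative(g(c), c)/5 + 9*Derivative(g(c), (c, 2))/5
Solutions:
 g(c) = C1 + C2*erf(sqrt(2)*c/2)


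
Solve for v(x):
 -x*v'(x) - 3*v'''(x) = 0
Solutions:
 v(x) = C1 + Integral(C2*airyai(-3^(2/3)*x/3) + C3*airybi(-3^(2/3)*x/3), x)


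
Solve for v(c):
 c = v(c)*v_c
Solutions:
 v(c) = -sqrt(C1 + c^2)
 v(c) = sqrt(C1 + c^2)


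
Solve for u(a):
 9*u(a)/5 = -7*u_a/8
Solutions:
 u(a) = C1*exp(-72*a/35)


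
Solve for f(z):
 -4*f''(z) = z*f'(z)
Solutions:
 f(z) = C1 + C2*erf(sqrt(2)*z/4)


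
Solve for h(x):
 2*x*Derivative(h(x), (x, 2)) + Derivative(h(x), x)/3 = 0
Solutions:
 h(x) = C1 + C2*x^(5/6)


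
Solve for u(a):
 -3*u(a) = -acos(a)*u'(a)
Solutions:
 u(a) = C1*exp(3*Integral(1/acos(a), a))


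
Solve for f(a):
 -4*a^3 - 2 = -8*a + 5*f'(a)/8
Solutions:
 f(a) = C1 - 8*a^4/5 + 32*a^2/5 - 16*a/5


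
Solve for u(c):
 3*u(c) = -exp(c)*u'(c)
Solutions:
 u(c) = C1*exp(3*exp(-c))


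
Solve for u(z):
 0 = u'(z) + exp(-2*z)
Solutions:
 u(z) = C1 + exp(-2*z)/2


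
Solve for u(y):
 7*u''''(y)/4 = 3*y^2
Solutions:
 u(y) = C1 + C2*y + C3*y^2 + C4*y^3 + y^6/210


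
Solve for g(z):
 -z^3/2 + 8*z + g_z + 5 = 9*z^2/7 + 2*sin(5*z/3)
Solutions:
 g(z) = C1 + z^4/8 + 3*z^3/7 - 4*z^2 - 5*z - 6*cos(5*z/3)/5


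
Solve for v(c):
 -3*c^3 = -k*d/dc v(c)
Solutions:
 v(c) = C1 + 3*c^4/(4*k)


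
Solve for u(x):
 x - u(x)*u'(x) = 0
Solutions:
 u(x) = -sqrt(C1 + x^2)
 u(x) = sqrt(C1 + x^2)


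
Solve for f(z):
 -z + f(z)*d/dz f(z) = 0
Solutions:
 f(z) = -sqrt(C1 + z^2)
 f(z) = sqrt(C1 + z^2)


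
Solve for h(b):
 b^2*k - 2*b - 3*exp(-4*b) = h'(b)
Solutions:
 h(b) = C1 + b^3*k/3 - b^2 + 3*exp(-4*b)/4


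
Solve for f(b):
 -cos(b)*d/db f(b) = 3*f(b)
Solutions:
 f(b) = C1*(sin(b) - 1)^(3/2)/(sin(b) + 1)^(3/2)


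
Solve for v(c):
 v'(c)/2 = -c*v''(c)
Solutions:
 v(c) = C1 + C2*sqrt(c)


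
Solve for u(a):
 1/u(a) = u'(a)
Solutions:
 u(a) = -sqrt(C1 + 2*a)
 u(a) = sqrt(C1 + 2*a)


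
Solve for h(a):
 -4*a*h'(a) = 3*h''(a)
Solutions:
 h(a) = C1 + C2*erf(sqrt(6)*a/3)


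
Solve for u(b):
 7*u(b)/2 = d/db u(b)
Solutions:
 u(b) = C1*exp(7*b/2)


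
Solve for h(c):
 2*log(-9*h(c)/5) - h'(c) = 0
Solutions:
 -Integral(1/(log(-_y) - log(5) + 2*log(3)), (_y, h(c)))/2 = C1 - c


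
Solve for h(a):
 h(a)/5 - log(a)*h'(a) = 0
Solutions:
 h(a) = C1*exp(li(a)/5)


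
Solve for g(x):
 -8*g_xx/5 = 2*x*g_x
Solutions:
 g(x) = C1 + C2*erf(sqrt(10)*x/4)


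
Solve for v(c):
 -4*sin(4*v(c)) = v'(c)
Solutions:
 v(c) = -acos((-C1 - exp(32*c))/(C1 - exp(32*c)))/4 + pi/2
 v(c) = acos((-C1 - exp(32*c))/(C1 - exp(32*c)))/4


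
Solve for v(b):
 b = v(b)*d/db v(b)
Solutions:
 v(b) = -sqrt(C1 + b^2)
 v(b) = sqrt(C1 + b^2)


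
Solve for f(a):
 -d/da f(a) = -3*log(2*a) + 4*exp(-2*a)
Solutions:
 f(a) = C1 + 3*a*log(a) + 3*a*(-1 + log(2)) + 2*exp(-2*a)


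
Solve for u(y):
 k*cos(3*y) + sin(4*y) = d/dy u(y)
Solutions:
 u(y) = C1 + k*sin(3*y)/3 - cos(4*y)/4


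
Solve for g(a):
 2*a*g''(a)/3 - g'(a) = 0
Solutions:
 g(a) = C1 + C2*a^(5/2)


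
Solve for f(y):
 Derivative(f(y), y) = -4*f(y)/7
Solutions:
 f(y) = C1*exp(-4*y/7)


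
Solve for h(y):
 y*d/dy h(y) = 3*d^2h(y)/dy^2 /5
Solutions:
 h(y) = C1 + C2*erfi(sqrt(30)*y/6)


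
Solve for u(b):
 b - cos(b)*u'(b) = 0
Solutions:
 u(b) = C1 + Integral(b/cos(b), b)


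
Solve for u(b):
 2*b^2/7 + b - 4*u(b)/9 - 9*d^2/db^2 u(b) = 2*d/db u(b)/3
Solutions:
 u(b) = 9*b^2/14 + 9*b/28 + (C1*sin(sqrt(35)*b/27) + C2*cos(sqrt(35)*b/27))*exp(-b/27) - 1485/56


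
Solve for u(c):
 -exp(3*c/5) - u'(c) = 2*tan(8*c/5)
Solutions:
 u(c) = C1 - 5*exp(3*c/5)/3 + 5*log(cos(8*c/5))/4


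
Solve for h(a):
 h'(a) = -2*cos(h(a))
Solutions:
 h(a) = pi - asin((C1 + exp(4*a))/(C1 - exp(4*a)))
 h(a) = asin((C1 + exp(4*a))/(C1 - exp(4*a)))


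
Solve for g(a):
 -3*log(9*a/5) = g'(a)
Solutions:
 g(a) = C1 - 3*a*log(a) + a*log(125/729) + 3*a


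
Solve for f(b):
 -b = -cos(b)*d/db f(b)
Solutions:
 f(b) = C1 + Integral(b/cos(b), b)


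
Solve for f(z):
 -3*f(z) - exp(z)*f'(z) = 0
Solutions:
 f(z) = C1*exp(3*exp(-z))


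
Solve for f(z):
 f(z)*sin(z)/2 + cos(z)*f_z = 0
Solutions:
 f(z) = C1*sqrt(cos(z))


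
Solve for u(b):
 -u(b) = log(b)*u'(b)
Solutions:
 u(b) = C1*exp(-li(b))


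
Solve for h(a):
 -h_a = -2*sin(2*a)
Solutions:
 h(a) = C1 - cos(2*a)


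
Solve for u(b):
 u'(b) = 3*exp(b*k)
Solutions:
 u(b) = C1 + 3*exp(b*k)/k


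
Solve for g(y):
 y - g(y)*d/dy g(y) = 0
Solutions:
 g(y) = -sqrt(C1 + y^2)
 g(y) = sqrt(C1 + y^2)


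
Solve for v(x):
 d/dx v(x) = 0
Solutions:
 v(x) = C1


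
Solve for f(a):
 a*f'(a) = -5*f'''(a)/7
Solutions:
 f(a) = C1 + Integral(C2*airyai(-5^(2/3)*7^(1/3)*a/5) + C3*airybi(-5^(2/3)*7^(1/3)*a/5), a)


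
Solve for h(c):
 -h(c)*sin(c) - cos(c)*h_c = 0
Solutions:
 h(c) = C1*cos(c)


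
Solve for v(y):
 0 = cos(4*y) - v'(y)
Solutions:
 v(y) = C1 + sin(4*y)/4


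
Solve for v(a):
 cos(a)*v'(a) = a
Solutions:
 v(a) = C1 + Integral(a/cos(a), a)


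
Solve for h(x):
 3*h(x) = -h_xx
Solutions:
 h(x) = C1*sin(sqrt(3)*x) + C2*cos(sqrt(3)*x)


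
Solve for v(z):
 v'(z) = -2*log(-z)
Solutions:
 v(z) = C1 - 2*z*log(-z) + 2*z


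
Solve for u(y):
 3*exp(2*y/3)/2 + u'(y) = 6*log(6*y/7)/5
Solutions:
 u(y) = C1 + 6*y*log(y)/5 + 6*y*(-log(7) - 1 + log(6))/5 - 9*exp(2*y/3)/4


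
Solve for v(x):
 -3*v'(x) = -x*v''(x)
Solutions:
 v(x) = C1 + C2*x^4


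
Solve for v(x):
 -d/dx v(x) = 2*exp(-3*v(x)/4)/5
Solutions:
 v(x) = 4*log(C1 - 3*x/10)/3
 v(x) = 4*log((-150^(1/3) - 3^(5/6)*50^(1/3)*I)*(C1 - 2*x)^(1/3)/20)
 v(x) = 4*log((-150^(1/3) + 3^(5/6)*50^(1/3)*I)*(C1 - 2*x)^(1/3)/20)


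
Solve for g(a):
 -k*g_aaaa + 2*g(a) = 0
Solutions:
 g(a) = C1*exp(-2^(1/4)*a*(1/k)^(1/4)) + C2*exp(2^(1/4)*a*(1/k)^(1/4)) + C3*exp(-2^(1/4)*I*a*(1/k)^(1/4)) + C4*exp(2^(1/4)*I*a*(1/k)^(1/4))


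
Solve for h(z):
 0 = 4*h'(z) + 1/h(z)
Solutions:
 h(z) = -sqrt(C1 - 2*z)/2
 h(z) = sqrt(C1 - 2*z)/2


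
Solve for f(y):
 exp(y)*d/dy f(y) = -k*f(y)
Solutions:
 f(y) = C1*exp(k*exp(-y))


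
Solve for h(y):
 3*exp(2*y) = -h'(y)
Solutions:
 h(y) = C1 - 3*exp(2*y)/2


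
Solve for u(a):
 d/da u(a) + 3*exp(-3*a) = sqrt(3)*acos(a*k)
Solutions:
 u(a) = C1 - Piecewise((-sqrt(3)*a*acos(a*k) - exp(-3*a) + sqrt(3)*sqrt(-a^2*k^2 + 1)/k, Ne(k, 0)), (-sqrt(3)*pi*a/2 - exp(-3*a), True))


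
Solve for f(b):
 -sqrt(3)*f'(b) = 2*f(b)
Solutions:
 f(b) = C1*exp(-2*sqrt(3)*b/3)


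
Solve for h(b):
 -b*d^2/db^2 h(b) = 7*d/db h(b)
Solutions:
 h(b) = C1 + C2/b^6


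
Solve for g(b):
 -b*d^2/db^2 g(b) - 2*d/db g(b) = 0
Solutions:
 g(b) = C1 + C2/b


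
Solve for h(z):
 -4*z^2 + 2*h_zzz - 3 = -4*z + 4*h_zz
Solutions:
 h(z) = C1 + C2*z + C3*exp(2*z) - z^4/12 - 3*z^2/8


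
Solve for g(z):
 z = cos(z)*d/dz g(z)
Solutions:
 g(z) = C1 + Integral(z/cos(z), z)


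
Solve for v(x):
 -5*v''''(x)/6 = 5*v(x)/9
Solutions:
 v(x) = (C1*sin(6^(3/4)*x/6) + C2*cos(6^(3/4)*x/6))*exp(-6^(3/4)*x/6) + (C3*sin(6^(3/4)*x/6) + C4*cos(6^(3/4)*x/6))*exp(6^(3/4)*x/6)


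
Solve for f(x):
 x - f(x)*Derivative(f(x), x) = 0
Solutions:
 f(x) = -sqrt(C1 + x^2)
 f(x) = sqrt(C1 + x^2)


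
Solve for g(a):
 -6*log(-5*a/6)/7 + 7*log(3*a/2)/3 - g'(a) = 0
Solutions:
 g(a) = C1 + 31*a*log(a)/21 + a*(-49*log(2) - 31 - 18*log(5) + 18*log(6) + 49*log(3) - 18*I*pi)/21


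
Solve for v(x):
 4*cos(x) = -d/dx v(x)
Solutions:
 v(x) = C1 - 4*sin(x)


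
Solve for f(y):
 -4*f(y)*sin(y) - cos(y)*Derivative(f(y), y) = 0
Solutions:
 f(y) = C1*cos(y)^4


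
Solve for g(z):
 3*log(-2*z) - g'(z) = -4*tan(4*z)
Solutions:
 g(z) = C1 + 3*z*log(-z) - 3*z + 3*z*log(2) - log(cos(4*z))


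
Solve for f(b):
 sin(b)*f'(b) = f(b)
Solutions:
 f(b) = C1*sqrt(cos(b) - 1)/sqrt(cos(b) + 1)


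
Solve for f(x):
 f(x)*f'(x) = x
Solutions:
 f(x) = -sqrt(C1 + x^2)
 f(x) = sqrt(C1 + x^2)


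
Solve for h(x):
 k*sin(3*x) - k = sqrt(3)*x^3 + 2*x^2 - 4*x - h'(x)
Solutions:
 h(x) = C1 + k*x + k*cos(3*x)/3 + sqrt(3)*x^4/4 + 2*x^3/3 - 2*x^2


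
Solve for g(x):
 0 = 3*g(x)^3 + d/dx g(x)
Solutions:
 g(x) = -sqrt(2)*sqrt(-1/(C1 - 3*x))/2
 g(x) = sqrt(2)*sqrt(-1/(C1 - 3*x))/2


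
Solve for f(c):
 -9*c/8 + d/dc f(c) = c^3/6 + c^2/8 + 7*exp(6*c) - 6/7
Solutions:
 f(c) = C1 + c^4/24 + c^3/24 + 9*c^2/16 - 6*c/7 + 7*exp(6*c)/6


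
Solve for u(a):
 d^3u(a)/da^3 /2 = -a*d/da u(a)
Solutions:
 u(a) = C1 + Integral(C2*airyai(-2^(1/3)*a) + C3*airybi(-2^(1/3)*a), a)


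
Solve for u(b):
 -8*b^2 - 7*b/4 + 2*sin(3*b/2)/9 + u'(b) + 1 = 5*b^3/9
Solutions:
 u(b) = C1 + 5*b^4/36 + 8*b^3/3 + 7*b^2/8 - b + 4*cos(3*b/2)/27


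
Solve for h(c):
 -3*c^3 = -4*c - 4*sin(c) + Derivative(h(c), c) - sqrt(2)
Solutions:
 h(c) = C1 - 3*c^4/4 + 2*c^2 + sqrt(2)*c - 4*cos(c)


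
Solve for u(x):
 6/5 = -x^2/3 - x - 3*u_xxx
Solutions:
 u(x) = C1 + C2*x + C3*x^2 - x^5/540 - x^4/72 - x^3/15


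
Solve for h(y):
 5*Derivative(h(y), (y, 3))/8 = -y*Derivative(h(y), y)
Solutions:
 h(y) = C1 + Integral(C2*airyai(-2*5^(2/3)*y/5) + C3*airybi(-2*5^(2/3)*y/5), y)


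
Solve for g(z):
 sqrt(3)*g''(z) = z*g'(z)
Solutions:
 g(z) = C1 + C2*erfi(sqrt(2)*3^(3/4)*z/6)


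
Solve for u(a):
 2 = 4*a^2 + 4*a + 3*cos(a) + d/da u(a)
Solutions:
 u(a) = C1 - 4*a^3/3 - 2*a^2 + 2*a - 3*sin(a)


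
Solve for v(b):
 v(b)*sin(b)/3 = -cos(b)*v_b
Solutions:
 v(b) = C1*cos(b)^(1/3)


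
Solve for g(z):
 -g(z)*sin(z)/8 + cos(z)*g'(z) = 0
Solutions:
 g(z) = C1/cos(z)^(1/8)


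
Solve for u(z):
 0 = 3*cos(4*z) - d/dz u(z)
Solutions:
 u(z) = C1 + 3*sin(4*z)/4


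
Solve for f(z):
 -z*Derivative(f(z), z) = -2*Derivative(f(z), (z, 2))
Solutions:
 f(z) = C1 + C2*erfi(z/2)


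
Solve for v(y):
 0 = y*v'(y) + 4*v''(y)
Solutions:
 v(y) = C1 + C2*erf(sqrt(2)*y/4)


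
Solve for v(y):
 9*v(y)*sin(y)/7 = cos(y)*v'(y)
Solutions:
 v(y) = C1/cos(y)^(9/7)


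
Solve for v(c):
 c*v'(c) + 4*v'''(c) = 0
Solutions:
 v(c) = C1 + Integral(C2*airyai(-2^(1/3)*c/2) + C3*airybi(-2^(1/3)*c/2), c)


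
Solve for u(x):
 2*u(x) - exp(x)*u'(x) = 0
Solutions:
 u(x) = C1*exp(-2*exp(-x))


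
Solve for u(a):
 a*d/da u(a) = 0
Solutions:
 u(a) = C1


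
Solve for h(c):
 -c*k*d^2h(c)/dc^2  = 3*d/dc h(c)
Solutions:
 h(c) = C1 + c^(((re(k) - 3)*re(k) + im(k)^2)/(re(k)^2 + im(k)^2))*(C2*sin(3*log(c)*Abs(im(k))/(re(k)^2 + im(k)^2)) + C3*cos(3*log(c)*im(k)/(re(k)^2 + im(k)^2)))


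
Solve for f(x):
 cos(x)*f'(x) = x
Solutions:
 f(x) = C1 + Integral(x/cos(x), x)


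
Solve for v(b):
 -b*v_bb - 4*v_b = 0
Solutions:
 v(b) = C1 + C2/b^3


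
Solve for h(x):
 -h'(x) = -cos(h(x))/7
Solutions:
 -x/7 - log(sin(h(x)) - 1)/2 + log(sin(h(x)) + 1)/2 = C1


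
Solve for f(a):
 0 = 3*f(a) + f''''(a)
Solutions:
 f(a) = (C1*sin(sqrt(2)*3^(1/4)*a/2) + C2*cos(sqrt(2)*3^(1/4)*a/2))*exp(-sqrt(2)*3^(1/4)*a/2) + (C3*sin(sqrt(2)*3^(1/4)*a/2) + C4*cos(sqrt(2)*3^(1/4)*a/2))*exp(sqrt(2)*3^(1/4)*a/2)


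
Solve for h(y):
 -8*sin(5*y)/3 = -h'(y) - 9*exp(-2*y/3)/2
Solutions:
 h(y) = C1 - 8*cos(5*y)/15 + 27*exp(-2*y/3)/4


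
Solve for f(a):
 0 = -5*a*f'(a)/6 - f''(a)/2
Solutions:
 f(a) = C1 + C2*erf(sqrt(30)*a/6)


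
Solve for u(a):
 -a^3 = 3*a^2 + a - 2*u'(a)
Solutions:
 u(a) = C1 + a^4/8 + a^3/2 + a^2/4


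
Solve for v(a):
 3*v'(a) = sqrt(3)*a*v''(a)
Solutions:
 v(a) = C1 + C2*a^(1 + sqrt(3))


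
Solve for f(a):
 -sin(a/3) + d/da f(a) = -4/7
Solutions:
 f(a) = C1 - 4*a/7 - 3*cos(a/3)


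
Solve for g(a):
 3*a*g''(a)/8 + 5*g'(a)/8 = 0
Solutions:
 g(a) = C1 + C2/a^(2/3)


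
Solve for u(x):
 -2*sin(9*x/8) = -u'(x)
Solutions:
 u(x) = C1 - 16*cos(9*x/8)/9


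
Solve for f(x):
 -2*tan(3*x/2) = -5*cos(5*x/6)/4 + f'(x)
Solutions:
 f(x) = C1 + 4*log(cos(3*x/2))/3 + 3*sin(5*x/6)/2


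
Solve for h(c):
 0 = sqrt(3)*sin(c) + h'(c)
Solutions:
 h(c) = C1 + sqrt(3)*cos(c)


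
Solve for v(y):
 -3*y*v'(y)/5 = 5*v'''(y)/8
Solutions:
 v(y) = C1 + Integral(C2*airyai(-2*15^(1/3)*y/5) + C3*airybi(-2*15^(1/3)*y/5), y)


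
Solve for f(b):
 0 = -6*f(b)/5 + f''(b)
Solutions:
 f(b) = C1*exp(-sqrt(30)*b/5) + C2*exp(sqrt(30)*b/5)


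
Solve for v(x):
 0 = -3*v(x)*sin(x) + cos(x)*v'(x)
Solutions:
 v(x) = C1/cos(x)^3


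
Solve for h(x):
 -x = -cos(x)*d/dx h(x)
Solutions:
 h(x) = C1 + Integral(x/cos(x), x)


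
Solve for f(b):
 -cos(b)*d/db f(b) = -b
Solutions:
 f(b) = C1 + Integral(b/cos(b), b)


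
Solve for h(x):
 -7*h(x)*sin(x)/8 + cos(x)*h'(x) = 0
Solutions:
 h(x) = C1/cos(x)^(7/8)


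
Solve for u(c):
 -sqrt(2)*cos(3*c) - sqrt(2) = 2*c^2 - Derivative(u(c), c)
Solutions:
 u(c) = C1 + 2*c^3/3 + sqrt(2)*c + sqrt(2)*sin(3*c)/3


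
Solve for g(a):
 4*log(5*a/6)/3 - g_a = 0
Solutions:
 g(a) = C1 + 4*a*log(a)/3 - 4*a*log(6)/3 - 4*a/3 + 4*a*log(5)/3


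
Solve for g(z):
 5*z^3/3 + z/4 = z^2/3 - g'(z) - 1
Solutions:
 g(z) = C1 - 5*z^4/12 + z^3/9 - z^2/8 - z


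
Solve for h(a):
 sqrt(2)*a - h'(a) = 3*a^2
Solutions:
 h(a) = C1 - a^3 + sqrt(2)*a^2/2


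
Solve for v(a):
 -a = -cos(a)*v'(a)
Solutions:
 v(a) = C1 + Integral(a/cos(a), a)


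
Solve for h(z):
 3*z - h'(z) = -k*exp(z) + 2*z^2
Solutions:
 h(z) = C1 + k*exp(z) - 2*z^3/3 + 3*z^2/2


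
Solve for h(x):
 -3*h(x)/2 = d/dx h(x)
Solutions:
 h(x) = C1*exp(-3*x/2)


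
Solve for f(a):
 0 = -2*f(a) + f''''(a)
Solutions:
 f(a) = C1*exp(-2^(1/4)*a) + C2*exp(2^(1/4)*a) + C3*sin(2^(1/4)*a) + C4*cos(2^(1/4)*a)


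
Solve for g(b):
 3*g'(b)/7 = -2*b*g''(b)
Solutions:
 g(b) = C1 + C2*b^(11/14)


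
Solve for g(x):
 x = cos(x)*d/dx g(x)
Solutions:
 g(x) = C1 + Integral(x/cos(x), x)


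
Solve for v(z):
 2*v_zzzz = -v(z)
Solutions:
 v(z) = (C1*sin(2^(1/4)*z/2) + C2*cos(2^(1/4)*z/2))*exp(-2^(1/4)*z/2) + (C3*sin(2^(1/4)*z/2) + C4*cos(2^(1/4)*z/2))*exp(2^(1/4)*z/2)


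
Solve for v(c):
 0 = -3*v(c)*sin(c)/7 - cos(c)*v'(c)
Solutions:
 v(c) = C1*cos(c)^(3/7)


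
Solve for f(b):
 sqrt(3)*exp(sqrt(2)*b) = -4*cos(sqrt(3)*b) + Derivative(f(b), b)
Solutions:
 f(b) = C1 + sqrt(6)*exp(sqrt(2)*b)/2 + 4*sqrt(3)*sin(sqrt(3)*b)/3


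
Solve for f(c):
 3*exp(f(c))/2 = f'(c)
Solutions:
 f(c) = log(-1/(C1 + 3*c)) + log(2)


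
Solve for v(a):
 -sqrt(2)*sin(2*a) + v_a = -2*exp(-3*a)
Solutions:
 v(a) = C1 - sqrt(2)*cos(2*a)/2 + 2*exp(-3*a)/3


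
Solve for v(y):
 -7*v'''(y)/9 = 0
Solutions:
 v(y) = C1 + C2*y + C3*y^2


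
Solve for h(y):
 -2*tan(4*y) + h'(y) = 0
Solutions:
 h(y) = C1 - log(cos(4*y))/2


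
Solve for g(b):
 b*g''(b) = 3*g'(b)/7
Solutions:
 g(b) = C1 + C2*b^(10/7)


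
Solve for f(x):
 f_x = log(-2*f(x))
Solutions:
 -Integral(1/(log(-_y) + log(2)), (_y, f(x))) = C1 - x


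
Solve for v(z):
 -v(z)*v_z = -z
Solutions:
 v(z) = -sqrt(C1 + z^2)
 v(z) = sqrt(C1 + z^2)


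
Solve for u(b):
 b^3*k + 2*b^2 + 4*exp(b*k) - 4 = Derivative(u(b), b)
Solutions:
 u(b) = C1 + b^4*k/4 + 2*b^3/3 - 4*b + 4*exp(b*k)/k


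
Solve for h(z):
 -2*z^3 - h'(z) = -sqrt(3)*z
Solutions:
 h(z) = C1 - z^4/2 + sqrt(3)*z^2/2


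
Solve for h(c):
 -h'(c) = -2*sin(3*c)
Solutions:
 h(c) = C1 - 2*cos(3*c)/3


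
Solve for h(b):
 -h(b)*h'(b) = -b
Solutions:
 h(b) = -sqrt(C1 + b^2)
 h(b) = sqrt(C1 + b^2)


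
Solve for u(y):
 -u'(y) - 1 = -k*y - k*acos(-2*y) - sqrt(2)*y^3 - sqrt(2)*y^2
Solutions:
 u(y) = C1 + k*y^2/2 + k*(y*acos(-2*y) + sqrt(1 - 4*y^2)/2) + sqrt(2)*y^4/4 + sqrt(2)*y^3/3 - y


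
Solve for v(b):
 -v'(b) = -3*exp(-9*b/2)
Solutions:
 v(b) = C1 - 2*exp(-9*b/2)/3


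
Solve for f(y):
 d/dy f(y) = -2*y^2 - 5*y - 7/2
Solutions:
 f(y) = C1 - 2*y^3/3 - 5*y^2/2 - 7*y/2


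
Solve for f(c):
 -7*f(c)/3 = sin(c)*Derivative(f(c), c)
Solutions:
 f(c) = C1*(cos(c) + 1)^(7/6)/(cos(c) - 1)^(7/6)


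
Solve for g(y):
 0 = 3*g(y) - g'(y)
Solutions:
 g(y) = C1*exp(3*y)


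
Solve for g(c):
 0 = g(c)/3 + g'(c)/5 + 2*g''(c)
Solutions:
 g(c) = (C1*sin(sqrt(591)*c/60) + C2*cos(sqrt(591)*c/60))*exp(-c/20)


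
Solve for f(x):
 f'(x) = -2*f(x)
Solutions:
 f(x) = C1*exp(-2*x)


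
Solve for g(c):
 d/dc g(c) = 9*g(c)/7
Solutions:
 g(c) = C1*exp(9*c/7)


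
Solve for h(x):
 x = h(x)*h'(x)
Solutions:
 h(x) = -sqrt(C1 + x^2)
 h(x) = sqrt(C1 + x^2)


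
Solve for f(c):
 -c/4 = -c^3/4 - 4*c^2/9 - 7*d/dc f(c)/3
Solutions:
 f(c) = C1 - 3*c^4/112 - 4*c^3/63 + 3*c^2/56


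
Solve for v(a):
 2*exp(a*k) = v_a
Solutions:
 v(a) = C1 + 2*exp(a*k)/k


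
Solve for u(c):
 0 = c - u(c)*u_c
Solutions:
 u(c) = -sqrt(C1 + c^2)
 u(c) = sqrt(C1 + c^2)


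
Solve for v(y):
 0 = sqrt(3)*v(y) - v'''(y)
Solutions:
 v(y) = C3*exp(3^(1/6)*y) + (C1*sin(3^(2/3)*y/2) + C2*cos(3^(2/3)*y/2))*exp(-3^(1/6)*y/2)
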